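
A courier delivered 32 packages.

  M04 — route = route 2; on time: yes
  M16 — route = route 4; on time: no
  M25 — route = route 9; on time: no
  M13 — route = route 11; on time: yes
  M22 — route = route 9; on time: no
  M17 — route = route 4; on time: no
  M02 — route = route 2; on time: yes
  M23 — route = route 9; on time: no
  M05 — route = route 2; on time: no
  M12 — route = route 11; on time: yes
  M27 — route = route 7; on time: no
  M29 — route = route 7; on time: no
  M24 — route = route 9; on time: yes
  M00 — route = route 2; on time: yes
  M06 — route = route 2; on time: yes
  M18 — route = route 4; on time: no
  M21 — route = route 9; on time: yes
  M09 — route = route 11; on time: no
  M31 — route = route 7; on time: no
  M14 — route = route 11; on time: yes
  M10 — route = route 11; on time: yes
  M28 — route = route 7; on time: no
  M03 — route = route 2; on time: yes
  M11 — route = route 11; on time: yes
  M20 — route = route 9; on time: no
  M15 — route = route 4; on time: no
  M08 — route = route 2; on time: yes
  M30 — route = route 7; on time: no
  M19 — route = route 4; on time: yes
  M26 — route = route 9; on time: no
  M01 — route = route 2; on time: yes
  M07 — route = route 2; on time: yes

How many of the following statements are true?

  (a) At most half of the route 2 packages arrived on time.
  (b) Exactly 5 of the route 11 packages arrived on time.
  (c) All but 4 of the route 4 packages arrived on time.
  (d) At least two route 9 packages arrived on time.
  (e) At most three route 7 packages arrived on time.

4

(a) route 2: |A| = 9, |A ∩ B| = 8; needs |A ∩ B| ≤ |A ∖ B| — false.
(b) route 11: |A| = 6, |A ∩ B| = 5; needs |A ∩ B| = 5 — true.
(c) route 4: |A| = 5, |A ∩ B| = 1; needs |A ∖ B| = 4 — true.
(d) route 9: |A| = 7, |A ∩ B| = 2; needs |A ∩ B| ≥ 2 — true.
(e) route 7: |A| = 5, |A ∩ B| = 0; needs |A ∩ B| ≤ 3 — true.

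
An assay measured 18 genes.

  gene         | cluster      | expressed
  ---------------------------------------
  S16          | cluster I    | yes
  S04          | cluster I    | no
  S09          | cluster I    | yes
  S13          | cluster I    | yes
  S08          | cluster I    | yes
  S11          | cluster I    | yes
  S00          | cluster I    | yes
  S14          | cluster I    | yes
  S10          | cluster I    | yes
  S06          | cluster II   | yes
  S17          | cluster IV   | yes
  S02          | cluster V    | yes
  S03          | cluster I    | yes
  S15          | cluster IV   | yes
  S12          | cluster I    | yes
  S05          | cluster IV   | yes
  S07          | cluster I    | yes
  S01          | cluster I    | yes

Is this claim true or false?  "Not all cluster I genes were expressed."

The determiner here denotes the relation: A ⊄ B (|A ∖ B| ≥ 1).
A (the restrictor) = {S16, S04, S09, S13, S08, S11, S00, S14, S10, S03, S12, S07, S01}, |A| = 13.
A ∖ B = {S04}, so |A ∖ B| = 1.
So the statement is true.

True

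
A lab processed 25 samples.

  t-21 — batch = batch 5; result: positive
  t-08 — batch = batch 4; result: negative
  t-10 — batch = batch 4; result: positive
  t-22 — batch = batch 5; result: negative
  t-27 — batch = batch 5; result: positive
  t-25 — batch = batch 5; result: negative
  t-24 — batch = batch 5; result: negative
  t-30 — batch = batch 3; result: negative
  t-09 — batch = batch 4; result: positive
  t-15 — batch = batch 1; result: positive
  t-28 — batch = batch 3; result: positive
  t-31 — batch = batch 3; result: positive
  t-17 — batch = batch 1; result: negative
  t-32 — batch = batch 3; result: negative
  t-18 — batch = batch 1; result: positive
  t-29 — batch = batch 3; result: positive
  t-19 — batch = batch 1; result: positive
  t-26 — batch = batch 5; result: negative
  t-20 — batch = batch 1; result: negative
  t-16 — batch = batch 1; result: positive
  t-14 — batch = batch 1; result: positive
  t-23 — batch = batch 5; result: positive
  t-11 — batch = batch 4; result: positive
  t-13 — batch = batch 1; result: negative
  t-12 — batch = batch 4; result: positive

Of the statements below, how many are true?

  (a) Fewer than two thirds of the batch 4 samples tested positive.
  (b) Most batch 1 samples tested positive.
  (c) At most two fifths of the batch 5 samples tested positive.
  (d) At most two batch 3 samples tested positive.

(a) batch 4: |A| = 5, |A ∩ B| = 4; needs |A ∩ B| / |A| < 2/3 — false.
(b) batch 1: |A| = 8, |A ∩ B| = 5; needs |A ∩ B| > |A ∖ B| — true.
(c) batch 5: |A| = 7, |A ∩ B| = 3; needs |A ∩ B| / |A| ≤ 2/5 — false.
(d) batch 3: |A| = 5, |A ∩ B| = 3; needs |A ∩ B| ≤ 2 — false.

1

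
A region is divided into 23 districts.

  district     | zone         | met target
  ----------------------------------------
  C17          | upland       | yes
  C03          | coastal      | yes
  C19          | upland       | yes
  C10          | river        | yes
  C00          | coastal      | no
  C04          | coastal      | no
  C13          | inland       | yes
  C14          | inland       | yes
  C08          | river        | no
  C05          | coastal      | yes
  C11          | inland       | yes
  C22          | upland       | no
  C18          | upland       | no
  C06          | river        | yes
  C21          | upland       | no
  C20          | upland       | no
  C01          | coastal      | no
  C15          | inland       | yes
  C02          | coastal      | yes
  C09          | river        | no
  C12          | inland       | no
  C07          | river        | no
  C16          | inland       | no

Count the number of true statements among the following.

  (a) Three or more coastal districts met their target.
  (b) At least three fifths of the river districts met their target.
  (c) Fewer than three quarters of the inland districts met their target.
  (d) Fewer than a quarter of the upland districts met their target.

(a) coastal: |A| = 6, |A ∩ B| = 3; needs |A ∩ B| ≥ 3 — true.
(b) river: |A| = 5, |A ∩ B| = 2; needs |A ∩ B| / |A| ≥ 3/5 — false.
(c) inland: |A| = 6, |A ∩ B| = 4; needs |A ∩ B| / |A| < 3/4 — true.
(d) upland: |A| = 6, |A ∩ B| = 2; needs |A ∩ B| / |A| < 1/4 — false.

2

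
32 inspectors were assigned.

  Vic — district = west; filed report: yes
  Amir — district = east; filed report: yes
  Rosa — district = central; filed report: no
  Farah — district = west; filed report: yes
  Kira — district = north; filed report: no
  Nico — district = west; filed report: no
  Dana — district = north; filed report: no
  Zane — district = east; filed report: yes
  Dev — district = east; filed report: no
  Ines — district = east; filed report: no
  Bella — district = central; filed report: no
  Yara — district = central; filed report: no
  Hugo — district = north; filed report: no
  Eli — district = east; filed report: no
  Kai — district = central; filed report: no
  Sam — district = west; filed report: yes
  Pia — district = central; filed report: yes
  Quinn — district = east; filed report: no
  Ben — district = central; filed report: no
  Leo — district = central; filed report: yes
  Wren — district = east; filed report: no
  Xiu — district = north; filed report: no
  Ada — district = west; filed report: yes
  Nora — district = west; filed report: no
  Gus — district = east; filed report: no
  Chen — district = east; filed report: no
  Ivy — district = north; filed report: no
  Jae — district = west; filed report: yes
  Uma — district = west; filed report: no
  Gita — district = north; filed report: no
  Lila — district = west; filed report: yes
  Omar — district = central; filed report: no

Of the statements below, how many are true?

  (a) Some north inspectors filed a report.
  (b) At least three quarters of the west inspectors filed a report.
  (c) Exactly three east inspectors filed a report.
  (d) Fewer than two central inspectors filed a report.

0

(a) north: |A| = 6, |A ∩ B| = 0; needs A ∩ B ≠ ∅ (|A ∩ B| ≥ 1) — false.
(b) west: |A| = 9, |A ∩ B| = 6; needs |A ∩ B| / |A| ≥ 3/4 — false.
(c) east: |A| = 9, |A ∩ B| = 2; needs |A ∩ B| = 3 — false.
(d) central: |A| = 8, |A ∩ B| = 2; needs |A ∩ B| < 2 — false.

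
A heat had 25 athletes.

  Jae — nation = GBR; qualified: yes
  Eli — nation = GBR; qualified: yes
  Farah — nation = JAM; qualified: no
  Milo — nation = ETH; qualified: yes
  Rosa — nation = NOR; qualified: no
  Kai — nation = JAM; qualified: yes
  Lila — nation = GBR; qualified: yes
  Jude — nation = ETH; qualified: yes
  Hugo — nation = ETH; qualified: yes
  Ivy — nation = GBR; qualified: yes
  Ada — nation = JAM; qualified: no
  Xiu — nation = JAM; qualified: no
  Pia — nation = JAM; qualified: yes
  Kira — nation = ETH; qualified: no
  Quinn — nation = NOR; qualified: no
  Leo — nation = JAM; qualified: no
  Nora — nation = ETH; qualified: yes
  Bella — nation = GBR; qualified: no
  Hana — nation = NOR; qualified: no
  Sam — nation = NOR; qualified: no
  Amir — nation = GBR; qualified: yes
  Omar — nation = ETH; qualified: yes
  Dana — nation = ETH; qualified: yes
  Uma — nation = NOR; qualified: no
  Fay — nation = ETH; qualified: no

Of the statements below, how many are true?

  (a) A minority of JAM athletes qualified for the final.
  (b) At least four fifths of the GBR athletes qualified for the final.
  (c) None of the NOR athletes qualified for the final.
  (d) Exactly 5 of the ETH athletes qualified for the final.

3

(a) JAM: |A| = 6, |A ∩ B| = 2; needs |A ∩ B| < |A ∖ B| — true.
(b) GBR: |A| = 6, |A ∩ B| = 5; needs |A ∩ B| / |A| ≥ 4/5 — true.
(c) NOR: |A| = 5, |A ∩ B| = 0; needs A ∩ B = ∅ (|A ∩ B| = 0) — true.
(d) ETH: |A| = 8, |A ∩ B| = 6; needs |A ∩ B| = 5 — false.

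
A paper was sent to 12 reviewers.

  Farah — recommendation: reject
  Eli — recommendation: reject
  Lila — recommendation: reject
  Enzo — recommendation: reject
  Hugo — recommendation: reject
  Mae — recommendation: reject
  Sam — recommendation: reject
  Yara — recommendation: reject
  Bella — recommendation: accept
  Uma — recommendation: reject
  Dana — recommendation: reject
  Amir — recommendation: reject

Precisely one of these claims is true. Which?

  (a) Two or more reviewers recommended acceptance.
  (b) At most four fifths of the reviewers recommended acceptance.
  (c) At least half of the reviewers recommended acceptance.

|A| = 12, |A ∩ B| = 1, |A ∖ B| = 11.
(a) requires |A ∩ B| ≥ 2: false.
(b) requires |A ∩ B| / |A| ≤ 4/5: true.
(c) requires |A ∩ B| ≥ |A ∖ B|: false.

(b)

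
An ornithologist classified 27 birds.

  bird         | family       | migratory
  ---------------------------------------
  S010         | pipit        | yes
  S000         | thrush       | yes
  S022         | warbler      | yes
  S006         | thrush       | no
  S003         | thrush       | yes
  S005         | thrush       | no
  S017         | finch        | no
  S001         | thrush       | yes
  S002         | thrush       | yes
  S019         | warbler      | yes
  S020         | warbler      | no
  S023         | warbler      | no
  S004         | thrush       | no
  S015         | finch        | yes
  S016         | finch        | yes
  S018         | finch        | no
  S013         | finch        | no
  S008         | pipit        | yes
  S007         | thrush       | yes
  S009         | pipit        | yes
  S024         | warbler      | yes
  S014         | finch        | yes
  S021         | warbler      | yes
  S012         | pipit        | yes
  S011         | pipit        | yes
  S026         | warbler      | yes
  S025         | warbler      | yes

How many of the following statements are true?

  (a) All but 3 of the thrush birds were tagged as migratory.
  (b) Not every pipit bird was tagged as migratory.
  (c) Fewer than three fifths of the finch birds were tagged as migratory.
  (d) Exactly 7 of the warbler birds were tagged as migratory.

2

(a) thrush: |A| = 8, |A ∩ B| = 5; needs |A ∖ B| = 3 — true.
(b) pipit: |A| = 5, |A ∩ B| = 5; needs A ⊄ B (|A ∖ B| ≥ 1) — false.
(c) finch: |A| = 6, |A ∩ B| = 3; needs |A ∩ B| / |A| < 3/5 — true.
(d) warbler: |A| = 8, |A ∩ B| = 6; needs |A ∩ B| = 7 — false.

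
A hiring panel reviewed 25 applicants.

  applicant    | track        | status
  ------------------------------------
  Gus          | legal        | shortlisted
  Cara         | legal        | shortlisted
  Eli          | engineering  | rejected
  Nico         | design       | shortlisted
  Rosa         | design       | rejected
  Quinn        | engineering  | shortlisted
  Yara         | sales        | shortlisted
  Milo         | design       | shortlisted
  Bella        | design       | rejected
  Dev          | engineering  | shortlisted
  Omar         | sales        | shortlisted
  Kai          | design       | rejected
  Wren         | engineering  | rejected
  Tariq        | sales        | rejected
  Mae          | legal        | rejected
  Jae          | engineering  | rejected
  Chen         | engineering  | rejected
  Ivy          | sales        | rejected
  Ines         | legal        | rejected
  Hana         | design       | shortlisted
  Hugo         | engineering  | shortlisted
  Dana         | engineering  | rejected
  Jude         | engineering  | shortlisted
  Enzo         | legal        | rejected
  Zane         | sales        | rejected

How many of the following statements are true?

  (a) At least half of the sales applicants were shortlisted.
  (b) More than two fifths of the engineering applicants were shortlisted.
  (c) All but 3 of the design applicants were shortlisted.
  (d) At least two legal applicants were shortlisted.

3

(a) sales: |A| = 5, |A ∩ B| = 2; needs |A ∩ B| ≥ |A ∖ B| — false.
(b) engineering: |A| = 9, |A ∩ B| = 4; needs |A ∩ B| / |A| > 2/5 — true.
(c) design: |A| = 6, |A ∩ B| = 3; needs |A ∖ B| = 3 — true.
(d) legal: |A| = 5, |A ∩ B| = 2; needs |A ∩ B| ≥ 2 — true.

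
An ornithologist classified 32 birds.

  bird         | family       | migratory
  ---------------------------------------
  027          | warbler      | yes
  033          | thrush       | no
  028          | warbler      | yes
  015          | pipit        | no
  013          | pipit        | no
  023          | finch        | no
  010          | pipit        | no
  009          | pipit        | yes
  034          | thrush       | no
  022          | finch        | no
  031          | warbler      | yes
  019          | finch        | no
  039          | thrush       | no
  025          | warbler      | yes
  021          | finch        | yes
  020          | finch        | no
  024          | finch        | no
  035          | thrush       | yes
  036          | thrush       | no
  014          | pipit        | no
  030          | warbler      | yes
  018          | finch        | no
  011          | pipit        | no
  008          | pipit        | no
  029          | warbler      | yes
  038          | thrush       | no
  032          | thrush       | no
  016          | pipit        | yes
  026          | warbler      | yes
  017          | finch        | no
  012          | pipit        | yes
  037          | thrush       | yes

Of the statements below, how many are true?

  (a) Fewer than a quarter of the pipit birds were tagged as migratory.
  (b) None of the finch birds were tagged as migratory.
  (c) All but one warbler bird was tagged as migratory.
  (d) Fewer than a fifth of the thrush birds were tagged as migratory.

(a) pipit: |A| = 9, |A ∩ B| = 3; needs |A ∩ B| / |A| < 1/4 — false.
(b) finch: |A| = 8, |A ∩ B| = 1; needs A ∩ B = ∅ (|A ∩ B| = 0) — false.
(c) warbler: |A| = 7, |A ∩ B| = 7; needs |A ∖ B| = 1 — false.
(d) thrush: |A| = 8, |A ∩ B| = 2; needs |A ∩ B| / |A| < 1/5 — false.

0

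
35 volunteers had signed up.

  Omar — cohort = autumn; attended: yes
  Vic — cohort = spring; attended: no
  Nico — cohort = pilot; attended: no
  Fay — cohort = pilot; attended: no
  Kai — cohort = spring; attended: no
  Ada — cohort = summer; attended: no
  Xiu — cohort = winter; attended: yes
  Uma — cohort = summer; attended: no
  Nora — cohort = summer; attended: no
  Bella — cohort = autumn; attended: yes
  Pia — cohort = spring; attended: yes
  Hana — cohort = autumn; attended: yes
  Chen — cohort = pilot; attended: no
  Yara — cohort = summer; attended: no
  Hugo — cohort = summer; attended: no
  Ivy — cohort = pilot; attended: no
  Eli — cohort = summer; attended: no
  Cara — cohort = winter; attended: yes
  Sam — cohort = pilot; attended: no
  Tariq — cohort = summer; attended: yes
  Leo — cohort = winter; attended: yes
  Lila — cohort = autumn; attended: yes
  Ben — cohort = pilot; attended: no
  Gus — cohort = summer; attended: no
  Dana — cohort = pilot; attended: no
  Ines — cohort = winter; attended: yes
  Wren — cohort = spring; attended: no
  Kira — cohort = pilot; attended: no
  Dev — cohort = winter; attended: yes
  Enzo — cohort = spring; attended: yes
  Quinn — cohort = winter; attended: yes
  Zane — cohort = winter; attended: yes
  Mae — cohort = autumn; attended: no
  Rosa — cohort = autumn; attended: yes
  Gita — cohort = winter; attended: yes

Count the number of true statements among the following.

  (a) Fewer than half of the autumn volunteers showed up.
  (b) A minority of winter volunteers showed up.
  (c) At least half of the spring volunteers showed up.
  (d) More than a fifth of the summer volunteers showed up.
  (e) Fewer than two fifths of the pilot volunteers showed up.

(a) autumn: |A| = 6, |A ∩ B| = 5; needs |A ∩ B| < |A ∖ B| — false.
(b) winter: |A| = 8, |A ∩ B| = 8; needs |A ∩ B| < |A ∖ B| — false.
(c) spring: |A| = 5, |A ∩ B| = 2; needs |A ∩ B| ≥ |A ∖ B| — false.
(d) summer: |A| = 8, |A ∩ B| = 1; needs |A ∩ B| / |A| > 1/5 — false.
(e) pilot: |A| = 8, |A ∩ B| = 0; needs |A ∩ B| / |A| < 2/5 — true.

1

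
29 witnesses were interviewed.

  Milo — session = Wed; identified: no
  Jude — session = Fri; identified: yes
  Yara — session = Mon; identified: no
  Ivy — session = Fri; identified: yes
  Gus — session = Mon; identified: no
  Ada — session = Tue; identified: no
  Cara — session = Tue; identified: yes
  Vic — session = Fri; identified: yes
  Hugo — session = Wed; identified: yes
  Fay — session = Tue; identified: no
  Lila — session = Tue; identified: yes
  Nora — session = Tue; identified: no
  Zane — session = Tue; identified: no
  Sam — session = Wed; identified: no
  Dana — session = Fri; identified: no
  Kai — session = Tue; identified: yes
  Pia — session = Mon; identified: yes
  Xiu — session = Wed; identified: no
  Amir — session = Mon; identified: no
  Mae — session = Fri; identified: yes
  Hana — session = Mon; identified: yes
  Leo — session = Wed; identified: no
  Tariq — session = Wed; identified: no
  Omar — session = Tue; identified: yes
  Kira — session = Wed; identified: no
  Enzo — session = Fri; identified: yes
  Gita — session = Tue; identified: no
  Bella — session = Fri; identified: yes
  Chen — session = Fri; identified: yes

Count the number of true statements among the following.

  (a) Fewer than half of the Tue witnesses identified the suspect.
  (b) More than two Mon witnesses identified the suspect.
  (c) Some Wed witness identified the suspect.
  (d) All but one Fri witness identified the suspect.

3

(a) Tue: |A| = 9, |A ∩ B| = 4; needs |A ∩ B| < |A ∖ B| — true.
(b) Mon: |A| = 5, |A ∩ B| = 2; needs |A ∩ B| > 2 — false.
(c) Wed: |A| = 7, |A ∩ B| = 1; needs A ∩ B ≠ ∅ (|A ∩ B| ≥ 1) — true.
(d) Fri: |A| = 8, |A ∩ B| = 7; needs |A ∖ B| = 1 — true.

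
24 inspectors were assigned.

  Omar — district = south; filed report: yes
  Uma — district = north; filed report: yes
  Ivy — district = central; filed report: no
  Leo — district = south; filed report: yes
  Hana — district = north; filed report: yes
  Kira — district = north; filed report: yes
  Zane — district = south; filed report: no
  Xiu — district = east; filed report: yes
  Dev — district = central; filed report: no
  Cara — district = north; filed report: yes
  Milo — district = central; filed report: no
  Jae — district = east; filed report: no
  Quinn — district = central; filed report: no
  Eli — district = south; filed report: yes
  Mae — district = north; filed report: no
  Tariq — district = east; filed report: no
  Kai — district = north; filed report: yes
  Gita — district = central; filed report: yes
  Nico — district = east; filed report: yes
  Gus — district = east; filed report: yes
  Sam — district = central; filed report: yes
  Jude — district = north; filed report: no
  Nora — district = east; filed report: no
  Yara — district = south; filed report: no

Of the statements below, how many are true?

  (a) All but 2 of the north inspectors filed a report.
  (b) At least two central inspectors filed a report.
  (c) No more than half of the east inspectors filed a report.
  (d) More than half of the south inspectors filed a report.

4

(a) north: |A| = 7, |A ∩ B| = 5; needs |A ∖ B| = 2 — true.
(b) central: |A| = 6, |A ∩ B| = 2; needs |A ∩ B| ≥ 2 — true.
(c) east: |A| = 6, |A ∩ B| = 3; needs |A ∩ B| ≤ |A ∖ B| — true.
(d) south: |A| = 5, |A ∩ B| = 3; needs |A ∩ B| > |A ∖ B| — true.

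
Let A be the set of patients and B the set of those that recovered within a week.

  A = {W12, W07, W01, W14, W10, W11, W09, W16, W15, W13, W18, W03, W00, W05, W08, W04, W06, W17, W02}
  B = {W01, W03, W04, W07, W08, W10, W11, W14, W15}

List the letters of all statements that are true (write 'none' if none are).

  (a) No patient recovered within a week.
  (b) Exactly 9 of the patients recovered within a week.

|A| = 19, |A ∩ B| = 9, |A ∖ B| = 10.
(a) A ∩ B = ∅ (|A ∩ B| = 0): fails.
(b) |A ∩ B| = 9: holds.

(b)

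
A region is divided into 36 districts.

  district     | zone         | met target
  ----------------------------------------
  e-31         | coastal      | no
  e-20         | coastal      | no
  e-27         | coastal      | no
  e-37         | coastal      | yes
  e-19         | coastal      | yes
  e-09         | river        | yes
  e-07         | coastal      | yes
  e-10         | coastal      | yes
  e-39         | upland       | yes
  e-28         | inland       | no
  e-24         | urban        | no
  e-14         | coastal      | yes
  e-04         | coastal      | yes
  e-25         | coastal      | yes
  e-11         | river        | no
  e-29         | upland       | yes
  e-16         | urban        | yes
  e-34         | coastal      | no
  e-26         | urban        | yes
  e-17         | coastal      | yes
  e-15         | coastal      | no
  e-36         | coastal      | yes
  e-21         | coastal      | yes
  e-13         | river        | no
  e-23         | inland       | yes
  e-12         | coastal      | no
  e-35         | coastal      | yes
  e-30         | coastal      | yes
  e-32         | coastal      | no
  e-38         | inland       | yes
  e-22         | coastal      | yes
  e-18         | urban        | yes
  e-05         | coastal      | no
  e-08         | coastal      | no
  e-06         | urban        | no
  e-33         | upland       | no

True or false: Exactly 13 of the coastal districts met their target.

'Exactly 13 of the coastal districts met their target' holds iff |A ∩ B| = 13.
|A| = 22, |A ∩ B| = 13, |A ∖ B| = 9.
|A ∩ B| = 13, so the statement is true.

True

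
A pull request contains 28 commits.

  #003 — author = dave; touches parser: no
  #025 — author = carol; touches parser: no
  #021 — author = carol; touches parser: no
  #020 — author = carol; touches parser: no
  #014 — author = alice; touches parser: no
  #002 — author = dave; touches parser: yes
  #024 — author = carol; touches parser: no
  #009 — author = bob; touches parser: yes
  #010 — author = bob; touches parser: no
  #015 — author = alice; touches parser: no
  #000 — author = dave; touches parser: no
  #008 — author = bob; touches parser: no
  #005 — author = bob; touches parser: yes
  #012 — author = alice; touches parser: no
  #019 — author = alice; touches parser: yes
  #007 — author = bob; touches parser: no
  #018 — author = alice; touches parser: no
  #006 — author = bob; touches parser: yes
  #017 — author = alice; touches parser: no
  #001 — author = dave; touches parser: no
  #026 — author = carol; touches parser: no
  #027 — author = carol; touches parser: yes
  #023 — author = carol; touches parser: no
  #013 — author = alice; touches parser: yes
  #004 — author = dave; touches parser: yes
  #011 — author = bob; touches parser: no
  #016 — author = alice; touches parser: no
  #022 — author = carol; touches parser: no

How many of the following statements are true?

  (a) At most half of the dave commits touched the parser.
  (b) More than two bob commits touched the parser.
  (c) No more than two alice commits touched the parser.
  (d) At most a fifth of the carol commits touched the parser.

(a) dave: |A| = 5, |A ∩ B| = 2; needs |A ∩ B| ≤ |A ∖ B| — true.
(b) bob: |A| = 7, |A ∩ B| = 3; needs |A ∩ B| > 2 — true.
(c) alice: |A| = 8, |A ∩ B| = 2; needs |A ∩ B| ≤ 2 — true.
(d) carol: |A| = 8, |A ∩ B| = 1; needs |A ∩ B| / |A| ≤ 1/5 — true.

4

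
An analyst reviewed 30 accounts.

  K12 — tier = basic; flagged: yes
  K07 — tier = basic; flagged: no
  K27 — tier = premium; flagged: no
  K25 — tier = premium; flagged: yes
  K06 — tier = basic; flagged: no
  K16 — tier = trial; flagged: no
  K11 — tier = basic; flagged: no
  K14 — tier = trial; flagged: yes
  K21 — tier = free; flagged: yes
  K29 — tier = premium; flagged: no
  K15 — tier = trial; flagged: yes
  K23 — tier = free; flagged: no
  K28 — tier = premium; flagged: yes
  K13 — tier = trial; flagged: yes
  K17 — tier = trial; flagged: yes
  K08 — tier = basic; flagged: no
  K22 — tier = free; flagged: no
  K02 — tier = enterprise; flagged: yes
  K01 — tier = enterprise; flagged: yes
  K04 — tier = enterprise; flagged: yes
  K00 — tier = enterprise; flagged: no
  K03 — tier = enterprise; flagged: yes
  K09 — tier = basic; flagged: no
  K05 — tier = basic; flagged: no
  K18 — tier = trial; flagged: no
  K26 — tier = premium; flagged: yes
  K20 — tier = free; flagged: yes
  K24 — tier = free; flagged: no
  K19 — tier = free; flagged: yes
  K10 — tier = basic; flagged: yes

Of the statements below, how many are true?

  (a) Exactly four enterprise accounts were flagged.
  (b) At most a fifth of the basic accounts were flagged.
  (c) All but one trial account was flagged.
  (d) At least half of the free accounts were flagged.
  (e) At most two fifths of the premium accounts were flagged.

(a) enterprise: |A| = 5, |A ∩ B| = 4; needs |A ∩ B| = 4 — true.
(b) basic: |A| = 8, |A ∩ B| = 2; needs |A ∩ B| / |A| ≤ 1/5 — false.
(c) trial: |A| = 6, |A ∩ B| = 4; needs |A ∖ B| = 1 — false.
(d) free: |A| = 6, |A ∩ B| = 3; needs |A ∩ B| ≥ |A ∖ B| — true.
(e) premium: |A| = 5, |A ∩ B| = 3; needs |A ∩ B| / |A| ≤ 2/5 — false.

2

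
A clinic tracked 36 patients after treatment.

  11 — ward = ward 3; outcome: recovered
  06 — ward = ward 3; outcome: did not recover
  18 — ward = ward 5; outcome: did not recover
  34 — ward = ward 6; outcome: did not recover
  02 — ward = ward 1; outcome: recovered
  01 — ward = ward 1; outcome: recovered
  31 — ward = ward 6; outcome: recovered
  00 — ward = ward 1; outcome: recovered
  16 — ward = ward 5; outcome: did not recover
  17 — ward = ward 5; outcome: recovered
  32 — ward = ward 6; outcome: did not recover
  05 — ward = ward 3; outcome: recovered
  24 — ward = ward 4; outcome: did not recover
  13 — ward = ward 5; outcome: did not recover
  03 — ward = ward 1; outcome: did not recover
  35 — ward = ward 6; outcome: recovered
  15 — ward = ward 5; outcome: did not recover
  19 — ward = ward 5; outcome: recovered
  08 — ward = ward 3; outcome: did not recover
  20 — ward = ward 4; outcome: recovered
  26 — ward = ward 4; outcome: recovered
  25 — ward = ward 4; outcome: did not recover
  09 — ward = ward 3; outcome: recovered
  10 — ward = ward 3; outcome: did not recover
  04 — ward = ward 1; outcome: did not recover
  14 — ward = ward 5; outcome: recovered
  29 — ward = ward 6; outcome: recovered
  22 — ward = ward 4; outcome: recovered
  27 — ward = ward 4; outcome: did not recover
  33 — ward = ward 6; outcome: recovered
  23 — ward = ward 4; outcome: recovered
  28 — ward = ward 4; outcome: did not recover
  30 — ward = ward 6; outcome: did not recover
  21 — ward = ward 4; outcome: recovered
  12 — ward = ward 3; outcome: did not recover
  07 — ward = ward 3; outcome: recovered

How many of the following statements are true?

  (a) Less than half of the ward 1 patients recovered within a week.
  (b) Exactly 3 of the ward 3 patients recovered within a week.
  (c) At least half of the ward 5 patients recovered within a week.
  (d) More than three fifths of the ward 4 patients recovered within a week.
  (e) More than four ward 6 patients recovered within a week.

(a) ward 1: |A| = 5, |A ∩ B| = 3; needs |A ∩ B| < |A ∖ B| — false.
(b) ward 3: |A| = 8, |A ∩ B| = 4; needs |A ∩ B| = 3 — false.
(c) ward 5: |A| = 7, |A ∩ B| = 3; needs |A ∩ B| ≥ |A ∖ B| — false.
(d) ward 4: |A| = 9, |A ∩ B| = 5; needs |A ∩ B| / |A| > 3/5 — false.
(e) ward 6: |A| = 7, |A ∩ B| = 4; needs |A ∩ B| > 4 — false.

0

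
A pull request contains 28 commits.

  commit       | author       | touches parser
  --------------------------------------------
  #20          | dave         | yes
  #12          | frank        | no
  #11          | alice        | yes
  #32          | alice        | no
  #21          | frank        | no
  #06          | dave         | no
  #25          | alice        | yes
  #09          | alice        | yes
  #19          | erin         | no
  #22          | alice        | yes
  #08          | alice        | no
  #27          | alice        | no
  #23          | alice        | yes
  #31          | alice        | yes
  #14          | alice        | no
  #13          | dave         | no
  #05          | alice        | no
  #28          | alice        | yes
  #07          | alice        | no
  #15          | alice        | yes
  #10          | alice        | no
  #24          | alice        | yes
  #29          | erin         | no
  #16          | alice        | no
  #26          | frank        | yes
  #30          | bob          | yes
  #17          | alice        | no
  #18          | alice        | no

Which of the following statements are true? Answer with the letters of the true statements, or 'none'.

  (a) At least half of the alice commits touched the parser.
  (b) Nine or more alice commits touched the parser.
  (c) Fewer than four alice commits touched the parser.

|A| = 19, |A ∩ B| = 9, |A ∖ B| = 10.
(a) |A ∩ B| ≥ |A ∖ B|: fails.
(b) |A ∩ B| ≥ 9: holds.
(c) |A ∩ B| < 4: fails.

(b)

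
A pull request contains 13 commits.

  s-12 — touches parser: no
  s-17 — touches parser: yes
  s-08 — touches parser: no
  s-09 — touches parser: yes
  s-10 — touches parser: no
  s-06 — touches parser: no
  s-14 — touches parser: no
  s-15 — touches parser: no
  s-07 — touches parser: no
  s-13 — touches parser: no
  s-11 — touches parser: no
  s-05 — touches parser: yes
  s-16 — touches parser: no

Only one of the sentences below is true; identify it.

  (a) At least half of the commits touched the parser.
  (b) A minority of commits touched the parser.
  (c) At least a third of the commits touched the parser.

(b)

|A| = 13, |A ∩ B| = 3, |A ∖ B| = 10.
(a) requires |A ∩ B| ≥ |A ∖ B|: false.
(b) requires |A ∩ B| < |A ∖ B|: true.
(c) requires |A ∩ B| / |A| ≥ 1/3: false.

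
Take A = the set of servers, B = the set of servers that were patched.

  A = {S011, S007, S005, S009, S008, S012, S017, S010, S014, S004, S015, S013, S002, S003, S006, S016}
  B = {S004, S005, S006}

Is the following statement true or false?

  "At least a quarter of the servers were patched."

The determiner here denotes the relation: |A ∩ B| / |A| ≥ 1/4.
|A| = 16, |A ∩ B| = 3, |A ∖ B| = 13.
|A ∩ B|/|A| = 3/16, so the statement is false.

False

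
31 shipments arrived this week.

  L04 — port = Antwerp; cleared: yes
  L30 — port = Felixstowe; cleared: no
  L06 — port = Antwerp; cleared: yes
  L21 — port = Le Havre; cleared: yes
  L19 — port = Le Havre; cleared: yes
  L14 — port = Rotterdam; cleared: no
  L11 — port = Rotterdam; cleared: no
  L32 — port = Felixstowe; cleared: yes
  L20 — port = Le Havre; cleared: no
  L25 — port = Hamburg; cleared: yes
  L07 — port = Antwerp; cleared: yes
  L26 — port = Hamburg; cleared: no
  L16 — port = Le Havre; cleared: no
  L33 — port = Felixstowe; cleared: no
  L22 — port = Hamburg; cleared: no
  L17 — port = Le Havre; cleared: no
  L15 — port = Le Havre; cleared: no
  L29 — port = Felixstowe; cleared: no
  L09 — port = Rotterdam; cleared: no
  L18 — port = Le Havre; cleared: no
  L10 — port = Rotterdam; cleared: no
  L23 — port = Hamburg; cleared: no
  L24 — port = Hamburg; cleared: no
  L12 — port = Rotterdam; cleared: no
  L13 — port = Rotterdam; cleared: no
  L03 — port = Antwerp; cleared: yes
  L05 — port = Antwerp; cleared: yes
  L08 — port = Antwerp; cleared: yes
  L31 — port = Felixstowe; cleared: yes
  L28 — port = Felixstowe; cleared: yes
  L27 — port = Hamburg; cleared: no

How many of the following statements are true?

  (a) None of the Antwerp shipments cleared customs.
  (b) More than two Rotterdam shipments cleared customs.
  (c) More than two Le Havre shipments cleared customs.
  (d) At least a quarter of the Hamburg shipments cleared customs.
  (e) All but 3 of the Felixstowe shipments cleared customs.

1

(a) Antwerp: |A| = 6, |A ∩ B| = 6; needs A ∩ B = ∅ (|A ∩ B| = 0) — false.
(b) Rotterdam: |A| = 6, |A ∩ B| = 0; needs |A ∩ B| > 2 — false.
(c) Le Havre: |A| = 7, |A ∩ B| = 2; needs |A ∩ B| > 2 — false.
(d) Hamburg: |A| = 6, |A ∩ B| = 1; needs |A ∩ B| / |A| ≥ 1/4 — false.
(e) Felixstowe: |A| = 6, |A ∩ B| = 3; needs |A ∖ B| = 3 — true.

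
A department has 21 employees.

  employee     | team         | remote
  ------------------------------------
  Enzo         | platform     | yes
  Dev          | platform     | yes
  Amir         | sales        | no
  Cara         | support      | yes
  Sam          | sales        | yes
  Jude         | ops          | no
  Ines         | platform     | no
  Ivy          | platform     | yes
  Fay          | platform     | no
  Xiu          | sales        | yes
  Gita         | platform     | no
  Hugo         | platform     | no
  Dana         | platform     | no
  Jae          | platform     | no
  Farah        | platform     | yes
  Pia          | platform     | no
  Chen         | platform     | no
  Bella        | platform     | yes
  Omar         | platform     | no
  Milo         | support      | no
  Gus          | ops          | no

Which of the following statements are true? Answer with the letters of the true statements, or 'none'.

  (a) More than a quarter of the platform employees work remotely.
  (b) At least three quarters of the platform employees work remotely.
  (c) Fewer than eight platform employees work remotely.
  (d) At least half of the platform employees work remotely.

|A| = 14, |A ∩ B| = 5, |A ∖ B| = 9.
(a) |A ∩ B| / |A| > 1/4: holds.
(b) |A ∩ B| / |A| ≥ 3/4: fails.
(c) |A ∩ B| < 8: holds.
(d) |A ∩ B| ≥ |A ∖ B|: fails.

(a), (c)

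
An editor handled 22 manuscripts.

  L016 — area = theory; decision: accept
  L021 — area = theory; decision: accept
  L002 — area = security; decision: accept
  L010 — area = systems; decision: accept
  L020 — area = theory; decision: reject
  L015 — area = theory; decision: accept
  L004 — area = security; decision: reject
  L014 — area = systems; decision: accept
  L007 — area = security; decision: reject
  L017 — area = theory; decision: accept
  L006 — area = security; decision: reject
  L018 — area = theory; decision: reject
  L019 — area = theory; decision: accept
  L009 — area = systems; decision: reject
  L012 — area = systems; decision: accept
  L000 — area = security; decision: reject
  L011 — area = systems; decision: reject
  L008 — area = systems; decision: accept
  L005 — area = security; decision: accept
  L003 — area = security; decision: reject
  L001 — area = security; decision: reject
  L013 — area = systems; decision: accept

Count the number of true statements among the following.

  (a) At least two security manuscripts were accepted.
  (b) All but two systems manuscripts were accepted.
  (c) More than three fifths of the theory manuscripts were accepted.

3

(a) security: |A| = 8, |A ∩ B| = 2; needs |A ∩ B| ≥ 2 — true.
(b) systems: |A| = 7, |A ∩ B| = 5; needs |A ∖ B| = 2 — true.
(c) theory: |A| = 7, |A ∩ B| = 5; needs |A ∩ B| / |A| > 3/5 — true.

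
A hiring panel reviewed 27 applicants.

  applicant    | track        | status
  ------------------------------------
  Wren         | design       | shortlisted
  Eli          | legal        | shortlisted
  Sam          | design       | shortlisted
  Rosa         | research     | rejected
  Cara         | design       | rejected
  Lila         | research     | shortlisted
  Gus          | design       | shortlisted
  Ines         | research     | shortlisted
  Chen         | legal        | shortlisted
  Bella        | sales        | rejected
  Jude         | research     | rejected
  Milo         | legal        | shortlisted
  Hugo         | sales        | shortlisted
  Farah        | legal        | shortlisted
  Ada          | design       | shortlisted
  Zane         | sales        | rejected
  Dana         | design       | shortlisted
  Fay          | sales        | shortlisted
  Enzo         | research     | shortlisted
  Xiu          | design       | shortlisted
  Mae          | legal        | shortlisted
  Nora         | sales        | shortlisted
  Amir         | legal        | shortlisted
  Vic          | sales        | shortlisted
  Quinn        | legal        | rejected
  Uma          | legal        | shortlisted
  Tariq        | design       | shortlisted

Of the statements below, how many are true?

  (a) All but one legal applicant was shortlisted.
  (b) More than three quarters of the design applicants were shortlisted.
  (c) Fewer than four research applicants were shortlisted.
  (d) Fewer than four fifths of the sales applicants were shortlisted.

4

(a) legal: |A| = 8, |A ∩ B| = 7; needs |A ∖ B| = 1 — true.
(b) design: |A| = 8, |A ∩ B| = 7; needs |A ∩ B| / |A| > 3/4 — true.
(c) research: |A| = 5, |A ∩ B| = 3; needs |A ∩ B| < 4 — true.
(d) sales: |A| = 6, |A ∩ B| = 4; needs |A ∩ B| / |A| < 4/5 — true.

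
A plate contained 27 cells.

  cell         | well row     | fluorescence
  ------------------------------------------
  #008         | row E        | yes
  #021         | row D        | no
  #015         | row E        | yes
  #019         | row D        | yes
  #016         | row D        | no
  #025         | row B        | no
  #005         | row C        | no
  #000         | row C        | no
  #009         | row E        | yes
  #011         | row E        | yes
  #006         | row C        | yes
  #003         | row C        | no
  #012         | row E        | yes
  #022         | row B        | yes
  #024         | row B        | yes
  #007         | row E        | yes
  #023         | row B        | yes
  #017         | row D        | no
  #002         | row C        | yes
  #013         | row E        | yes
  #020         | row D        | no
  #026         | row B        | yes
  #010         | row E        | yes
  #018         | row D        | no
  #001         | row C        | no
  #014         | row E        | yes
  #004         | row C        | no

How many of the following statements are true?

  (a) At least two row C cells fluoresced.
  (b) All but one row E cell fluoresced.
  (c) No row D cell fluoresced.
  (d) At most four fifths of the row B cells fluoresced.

2

(a) row C: |A| = 7, |A ∩ B| = 2; needs |A ∩ B| ≥ 2 — true.
(b) row E: |A| = 9, |A ∩ B| = 9; needs |A ∖ B| = 1 — false.
(c) row D: |A| = 6, |A ∩ B| = 1; needs A ∩ B = ∅ (|A ∩ B| = 0) — false.
(d) row B: |A| = 5, |A ∩ B| = 4; needs |A ∩ B| / |A| ≤ 4/5 — true.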